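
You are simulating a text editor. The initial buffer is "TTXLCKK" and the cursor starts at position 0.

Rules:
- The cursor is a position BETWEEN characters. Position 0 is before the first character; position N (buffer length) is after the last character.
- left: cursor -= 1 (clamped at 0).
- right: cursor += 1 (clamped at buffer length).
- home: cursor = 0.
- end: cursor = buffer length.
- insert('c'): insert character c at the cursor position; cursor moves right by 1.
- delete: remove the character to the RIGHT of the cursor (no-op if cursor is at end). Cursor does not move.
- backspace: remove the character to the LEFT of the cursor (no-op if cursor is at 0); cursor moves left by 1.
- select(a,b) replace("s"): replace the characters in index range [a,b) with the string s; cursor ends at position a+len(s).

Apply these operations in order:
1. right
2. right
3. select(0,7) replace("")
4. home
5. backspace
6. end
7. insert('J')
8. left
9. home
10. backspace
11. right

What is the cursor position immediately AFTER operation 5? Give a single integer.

Answer: 0

Derivation:
After op 1 (right): buf='TTXLCKK' cursor=1
After op 2 (right): buf='TTXLCKK' cursor=2
After op 3 (select(0,7) replace("")): buf='(empty)' cursor=0
After op 4 (home): buf='(empty)' cursor=0
After op 5 (backspace): buf='(empty)' cursor=0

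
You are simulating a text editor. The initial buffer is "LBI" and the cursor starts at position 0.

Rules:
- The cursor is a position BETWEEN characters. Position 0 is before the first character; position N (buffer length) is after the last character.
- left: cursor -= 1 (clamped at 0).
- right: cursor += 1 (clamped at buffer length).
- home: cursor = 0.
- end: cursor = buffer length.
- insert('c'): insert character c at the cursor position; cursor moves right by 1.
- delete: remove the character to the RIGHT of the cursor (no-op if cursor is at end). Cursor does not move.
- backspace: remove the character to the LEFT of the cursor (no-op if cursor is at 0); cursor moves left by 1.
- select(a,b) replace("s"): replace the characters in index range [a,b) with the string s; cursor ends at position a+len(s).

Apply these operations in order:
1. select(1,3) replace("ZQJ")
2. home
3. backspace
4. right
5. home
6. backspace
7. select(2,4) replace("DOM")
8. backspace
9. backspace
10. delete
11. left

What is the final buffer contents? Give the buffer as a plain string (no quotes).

Answer: LZD

Derivation:
After op 1 (select(1,3) replace("ZQJ")): buf='LZQJ' cursor=4
After op 2 (home): buf='LZQJ' cursor=0
After op 3 (backspace): buf='LZQJ' cursor=0
After op 4 (right): buf='LZQJ' cursor=1
After op 5 (home): buf='LZQJ' cursor=0
After op 6 (backspace): buf='LZQJ' cursor=0
After op 7 (select(2,4) replace("DOM")): buf='LZDOM' cursor=5
After op 8 (backspace): buf='LZDO' cursor=4
After op 9 (backspace): buf='LZD' cursor=3
After op 10 (delete): buf='LZD' cursor=3
After op 11 (left): buf='LZD' cursor=2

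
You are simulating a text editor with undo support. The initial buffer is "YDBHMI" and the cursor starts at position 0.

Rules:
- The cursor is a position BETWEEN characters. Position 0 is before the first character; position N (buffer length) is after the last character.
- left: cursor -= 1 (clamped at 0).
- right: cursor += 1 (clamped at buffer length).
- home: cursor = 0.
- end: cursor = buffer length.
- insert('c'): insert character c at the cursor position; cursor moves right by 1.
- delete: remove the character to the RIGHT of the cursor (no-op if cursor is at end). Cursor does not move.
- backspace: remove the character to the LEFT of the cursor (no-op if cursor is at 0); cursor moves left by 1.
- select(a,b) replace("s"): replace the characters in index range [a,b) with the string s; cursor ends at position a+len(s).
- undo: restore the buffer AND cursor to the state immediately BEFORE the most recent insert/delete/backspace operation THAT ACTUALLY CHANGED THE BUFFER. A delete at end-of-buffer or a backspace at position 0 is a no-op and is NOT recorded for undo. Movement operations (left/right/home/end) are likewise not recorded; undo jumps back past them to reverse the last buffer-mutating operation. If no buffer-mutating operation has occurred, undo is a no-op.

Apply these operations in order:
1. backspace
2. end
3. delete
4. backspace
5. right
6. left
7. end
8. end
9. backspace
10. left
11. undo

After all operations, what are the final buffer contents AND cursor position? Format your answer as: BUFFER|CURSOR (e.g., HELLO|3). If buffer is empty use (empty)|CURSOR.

Answer: YDBHM|5

Derivation:
After op 1 (backspace): buf='YDBHMI' cursor=0
After op 2 (end): buf='YDBHMI' cursor=6
After op 3 (delete): buf='YDBHMI' cursor=6
After op 4 (backspace): buf='YDBHM' cursor=5
After op 5 (right): buf='YDBHM' cursor=5
After op 6 (left): buf='YDBHM' cursor=4
After op 7 (end): buf='YDBHM' cursor=5
After op 8 (end): buf='YDBHM' cursor=5
After op 9 (backspace): buf='YDBH' cursor=4
After op 10 (left): buf='YDBH' cursor=3
After op 11 (undo): buf='YDBHM' cursor=5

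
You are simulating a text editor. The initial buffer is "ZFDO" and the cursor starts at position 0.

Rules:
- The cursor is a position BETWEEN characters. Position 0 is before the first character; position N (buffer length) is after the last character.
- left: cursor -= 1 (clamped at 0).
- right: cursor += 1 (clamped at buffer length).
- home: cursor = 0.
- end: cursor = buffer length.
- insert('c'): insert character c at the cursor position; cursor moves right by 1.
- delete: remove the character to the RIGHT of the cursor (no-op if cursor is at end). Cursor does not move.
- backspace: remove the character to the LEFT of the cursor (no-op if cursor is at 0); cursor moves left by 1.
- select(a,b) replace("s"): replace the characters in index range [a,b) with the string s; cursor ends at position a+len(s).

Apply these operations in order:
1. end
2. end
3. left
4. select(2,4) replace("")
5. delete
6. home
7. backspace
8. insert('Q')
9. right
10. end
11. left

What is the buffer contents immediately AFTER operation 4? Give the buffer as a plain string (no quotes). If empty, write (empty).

After op 1 (end): buf='ZFDO' cursor=4
After op 2 (end): buf='ZFDO' cursor=4
After op 3 (left): buf='ZFDO' cursor=3
After op 4 (select(2,4) replace("")): buf='ZF' cursor=2

Answer: ZF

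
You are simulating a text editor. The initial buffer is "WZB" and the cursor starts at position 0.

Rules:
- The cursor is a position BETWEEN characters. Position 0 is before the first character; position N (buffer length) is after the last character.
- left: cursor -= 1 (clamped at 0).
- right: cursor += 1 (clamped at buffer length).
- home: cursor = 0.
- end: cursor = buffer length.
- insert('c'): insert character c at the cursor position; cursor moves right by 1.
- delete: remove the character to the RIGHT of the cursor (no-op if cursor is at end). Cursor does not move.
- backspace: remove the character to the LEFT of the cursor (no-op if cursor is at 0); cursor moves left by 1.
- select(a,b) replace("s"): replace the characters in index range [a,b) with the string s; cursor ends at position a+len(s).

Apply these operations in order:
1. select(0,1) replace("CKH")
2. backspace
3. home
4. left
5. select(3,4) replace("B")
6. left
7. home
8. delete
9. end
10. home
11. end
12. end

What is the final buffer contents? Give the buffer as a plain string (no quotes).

After op 1 (select(0,1) replace("CKH")): buf='CKHZB' cursor=3
After op 2 (backspace): buf='CKZB' cursor=2
After op 3 (home): buf='CKZB' cursor=0
After op 4 (left): buf='CKZB' cursor=0
After op 5 (select(3,4) replace("B")): buf='CKZB' cursor=4
After op 6 (left): buf='CKZB' cursor=3
After op 7 (home): buf='CKZB' cursor=0
After op 8 (delete): buf='KZB' cursor=0
After op 9 (end): buf='KZB' cursor=3
After op 10 (home): buf='KZB' cursor=0
After op 11 (end): buf='KZB' cursor=3
After op 12 (end): buf='KZB' cursor=3

Answer: KZB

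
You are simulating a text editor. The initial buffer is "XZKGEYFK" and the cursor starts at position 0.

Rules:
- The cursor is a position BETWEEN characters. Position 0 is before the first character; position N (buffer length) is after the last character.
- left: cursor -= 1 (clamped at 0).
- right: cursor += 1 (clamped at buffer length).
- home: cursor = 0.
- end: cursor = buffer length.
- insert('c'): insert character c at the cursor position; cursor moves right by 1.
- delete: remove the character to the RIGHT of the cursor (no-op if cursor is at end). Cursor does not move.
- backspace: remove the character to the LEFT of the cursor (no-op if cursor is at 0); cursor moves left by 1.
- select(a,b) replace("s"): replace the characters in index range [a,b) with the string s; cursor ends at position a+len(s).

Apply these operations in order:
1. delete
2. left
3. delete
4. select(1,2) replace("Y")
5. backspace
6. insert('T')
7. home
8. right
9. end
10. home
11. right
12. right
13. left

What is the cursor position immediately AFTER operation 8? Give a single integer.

Answer: 1

Derivation:
After op 1 (delete): buf='ZKGEYFK' cursor=0
After op 2 (left): buf='ZKGEYFK' cursor=0
After op 3 (delete): buf='KGEYFK' cursor=0
After op 4 (select(1,2) replace("Y")): buf='KYEYFK' cursor=2
After op 5 (backspace): buf='KEYFK' cursor=1
After op 6 (insert('T')): buf='KTEYFK' cursor=2
After op 7 (home): buf='KTEYFK' cursor=0
After op 8 (right): buf='KTEYFK' cursor=1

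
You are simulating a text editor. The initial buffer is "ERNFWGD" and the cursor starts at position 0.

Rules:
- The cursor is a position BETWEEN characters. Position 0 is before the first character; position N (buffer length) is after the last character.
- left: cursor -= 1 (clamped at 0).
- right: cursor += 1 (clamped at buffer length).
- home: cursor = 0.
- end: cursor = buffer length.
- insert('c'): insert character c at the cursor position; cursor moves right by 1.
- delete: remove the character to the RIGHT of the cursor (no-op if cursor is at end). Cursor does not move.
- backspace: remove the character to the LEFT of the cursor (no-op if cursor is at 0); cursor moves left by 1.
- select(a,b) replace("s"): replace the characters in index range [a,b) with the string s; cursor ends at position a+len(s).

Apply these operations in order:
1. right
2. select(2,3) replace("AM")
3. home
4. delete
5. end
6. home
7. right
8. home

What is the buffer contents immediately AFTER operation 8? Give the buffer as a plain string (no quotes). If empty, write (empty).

Answer: RAMFWGD

Derivation:
After op 1 (right): buf='ERNFWGD' cursor=1
After op 2 (select(2,3) replace("AM")): buf='ERAMFWGD' cursor=4
After op 3 (home): buf='ERAMFWGD' cursor=0
After op 4 (delete): buf='RAMFWGD' cursor=0
After op 5 (end): buf='RAMFWGD' cursor=7
After op 6 (home): buf='RAMFWGD' cursor=0
After op 7 (right): buf='RAMFWGD' cursor=1
After op 8 (home): buf='RAMFWGD' cursor=0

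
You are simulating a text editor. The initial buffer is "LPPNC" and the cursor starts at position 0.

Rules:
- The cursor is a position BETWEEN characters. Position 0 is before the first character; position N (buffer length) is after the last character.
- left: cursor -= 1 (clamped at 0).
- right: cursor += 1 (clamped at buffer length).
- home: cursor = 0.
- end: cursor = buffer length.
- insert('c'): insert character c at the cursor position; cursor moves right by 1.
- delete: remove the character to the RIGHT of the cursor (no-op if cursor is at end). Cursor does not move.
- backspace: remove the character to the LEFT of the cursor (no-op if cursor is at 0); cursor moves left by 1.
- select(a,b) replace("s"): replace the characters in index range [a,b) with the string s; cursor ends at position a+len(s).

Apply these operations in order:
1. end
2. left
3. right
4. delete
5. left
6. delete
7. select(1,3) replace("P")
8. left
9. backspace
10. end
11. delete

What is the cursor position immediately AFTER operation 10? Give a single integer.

After op 1 (end): buf='LPPNC' cursor=5
After op 2 (left): buf='LPPNC' cursor=4
After op 3 (right): buf='LPPNC' cursor=5
After op 4 (delete): buf='LPPNC' cursor=5
After op 5 (left): buf='LPPNC' cursor=4
After op 6 (delete): buf='LPPN' cursor=4
After op 7 (select(1,3) replace("P")): buf='LPN' cursor=2
After op 8 (left): buf='LPN' cursor=1
After op 9 (backspace): buf='PN' cursor=0
After op 10 (end): buf='PN' cursor=2

Answer: 2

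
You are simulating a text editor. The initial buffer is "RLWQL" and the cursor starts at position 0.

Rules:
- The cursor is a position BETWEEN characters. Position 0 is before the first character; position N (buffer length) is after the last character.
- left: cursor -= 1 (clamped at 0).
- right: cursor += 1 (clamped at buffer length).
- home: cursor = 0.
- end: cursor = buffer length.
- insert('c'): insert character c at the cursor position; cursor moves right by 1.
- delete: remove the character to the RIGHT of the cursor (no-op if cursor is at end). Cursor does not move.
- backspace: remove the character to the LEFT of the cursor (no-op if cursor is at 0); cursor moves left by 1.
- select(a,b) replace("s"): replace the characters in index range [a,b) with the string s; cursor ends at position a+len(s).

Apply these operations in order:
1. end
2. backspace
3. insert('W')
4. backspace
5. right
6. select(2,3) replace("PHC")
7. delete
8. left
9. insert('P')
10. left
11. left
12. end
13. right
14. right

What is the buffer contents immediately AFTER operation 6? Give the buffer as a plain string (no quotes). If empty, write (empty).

Answer: RLPHCQ

Derivation:
After op 1 (end): buf='RLWQL' cursor=5
After op 2 (backspace): buf='RLWQ' cursor=4
After op 3 (insert('W')): buf='RLWQW' cursor=5
After op 4 (backspace): buf='RLWQ' cursor=4
After op 5 (right): buf='RLWQ' cursor=4
After op 6 (select(2,3) replace("PHC")): buf='RLPHCQ' cursor=5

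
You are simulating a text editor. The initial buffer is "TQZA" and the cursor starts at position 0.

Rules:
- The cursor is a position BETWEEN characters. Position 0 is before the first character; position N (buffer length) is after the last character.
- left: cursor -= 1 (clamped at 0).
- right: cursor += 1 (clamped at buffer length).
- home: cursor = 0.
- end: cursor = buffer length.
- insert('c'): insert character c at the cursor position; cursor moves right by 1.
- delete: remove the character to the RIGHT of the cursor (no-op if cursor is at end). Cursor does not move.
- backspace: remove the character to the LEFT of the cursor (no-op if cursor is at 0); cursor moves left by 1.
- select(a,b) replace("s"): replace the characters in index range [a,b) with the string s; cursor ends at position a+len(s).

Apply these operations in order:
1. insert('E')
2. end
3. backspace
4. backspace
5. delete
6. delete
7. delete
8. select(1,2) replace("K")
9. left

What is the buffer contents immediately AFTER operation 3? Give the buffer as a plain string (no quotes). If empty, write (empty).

After op 1 (insert('E')): buf='ETQZA' cursor=1
After op 2 (end): buf='ETQZA' cursor=5
After op 3 (backspace): buf='ETQZ' cursor=4

Answer: ETQZ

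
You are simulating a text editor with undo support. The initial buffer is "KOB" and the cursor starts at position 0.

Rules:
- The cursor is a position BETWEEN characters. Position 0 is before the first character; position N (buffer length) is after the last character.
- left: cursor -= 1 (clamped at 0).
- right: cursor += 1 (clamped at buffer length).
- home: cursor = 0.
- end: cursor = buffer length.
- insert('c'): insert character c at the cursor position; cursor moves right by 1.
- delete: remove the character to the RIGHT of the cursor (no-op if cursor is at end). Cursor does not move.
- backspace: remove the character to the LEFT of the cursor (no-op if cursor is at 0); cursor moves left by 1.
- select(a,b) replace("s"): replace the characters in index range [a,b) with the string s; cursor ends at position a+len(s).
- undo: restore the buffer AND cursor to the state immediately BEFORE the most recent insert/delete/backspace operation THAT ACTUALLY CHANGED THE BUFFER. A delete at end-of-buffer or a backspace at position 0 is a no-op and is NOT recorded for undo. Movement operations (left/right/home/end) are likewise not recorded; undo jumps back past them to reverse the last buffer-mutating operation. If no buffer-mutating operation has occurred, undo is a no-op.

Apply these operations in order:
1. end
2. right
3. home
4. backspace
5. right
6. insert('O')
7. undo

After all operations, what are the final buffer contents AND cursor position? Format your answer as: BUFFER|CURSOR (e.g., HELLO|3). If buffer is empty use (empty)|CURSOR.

Answer: KOB|1

Derivation:
After op 1 (end): buf='KOB' cursor=3
After op 2 (right): buf='KOB' cursor=3
After op 3 (home): buf='KOB' cursor=0
After op 4 (backspace): buf='KOB' cursor=0
After op 5 (right): buf='KOB' cursor=1
After op 6 (insert('O')): buf='KOOB' cursor=2
After op 7 (undo): buf='KOB' cursor=1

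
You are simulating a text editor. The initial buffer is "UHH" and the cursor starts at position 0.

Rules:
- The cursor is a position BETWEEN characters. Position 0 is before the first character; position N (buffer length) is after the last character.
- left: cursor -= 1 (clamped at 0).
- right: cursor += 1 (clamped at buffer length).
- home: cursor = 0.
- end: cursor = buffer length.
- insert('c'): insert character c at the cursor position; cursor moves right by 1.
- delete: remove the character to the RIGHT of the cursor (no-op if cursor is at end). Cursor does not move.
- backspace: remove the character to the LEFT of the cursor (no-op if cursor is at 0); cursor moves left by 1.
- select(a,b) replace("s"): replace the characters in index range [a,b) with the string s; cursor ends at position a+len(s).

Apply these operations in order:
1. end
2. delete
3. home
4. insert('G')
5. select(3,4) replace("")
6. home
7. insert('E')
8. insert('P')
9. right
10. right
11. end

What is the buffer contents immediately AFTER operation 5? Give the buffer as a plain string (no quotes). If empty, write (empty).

Answer: GUH

Derivation:
After op 1 (end): buf='UHH' cursor=3
After op 2 (delete): buf='UHH' cursor=3
After op 3 (home): buf='UHH' cursor=0
After op 4 (insert('G')): buf='GUHH' cursor=1
After op 5 (select(3,4) replace("")): buf='GUH' cursor=3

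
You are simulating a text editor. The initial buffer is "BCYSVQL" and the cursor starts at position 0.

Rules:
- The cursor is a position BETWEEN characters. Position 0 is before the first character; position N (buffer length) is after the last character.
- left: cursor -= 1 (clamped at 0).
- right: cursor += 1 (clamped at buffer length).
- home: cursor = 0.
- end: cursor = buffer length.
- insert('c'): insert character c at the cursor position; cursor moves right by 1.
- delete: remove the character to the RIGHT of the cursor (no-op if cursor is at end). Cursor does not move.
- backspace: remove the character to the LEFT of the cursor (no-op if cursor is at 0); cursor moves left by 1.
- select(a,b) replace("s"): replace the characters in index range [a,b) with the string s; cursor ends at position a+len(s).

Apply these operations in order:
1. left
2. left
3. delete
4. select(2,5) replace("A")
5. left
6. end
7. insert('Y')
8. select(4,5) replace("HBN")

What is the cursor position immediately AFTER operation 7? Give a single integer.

Answer: 5

Derivation:
After op 1 (left): buf='BCYSVQL' cursor=0
After op 2 (left): buf='BCYSVQL' cursor=0
After op 3 (delete): buf='CYSVQL' cursor=0
After op 4 (select(2,5) replace("A")): buf='CYAL' cursor=3
After op 5 (left): buf='CYAL' cursor=2
After op 6 (end): buf='CYAL' cursor=4
After op 7 (insert('Y')): buf='CYALY' cursor=5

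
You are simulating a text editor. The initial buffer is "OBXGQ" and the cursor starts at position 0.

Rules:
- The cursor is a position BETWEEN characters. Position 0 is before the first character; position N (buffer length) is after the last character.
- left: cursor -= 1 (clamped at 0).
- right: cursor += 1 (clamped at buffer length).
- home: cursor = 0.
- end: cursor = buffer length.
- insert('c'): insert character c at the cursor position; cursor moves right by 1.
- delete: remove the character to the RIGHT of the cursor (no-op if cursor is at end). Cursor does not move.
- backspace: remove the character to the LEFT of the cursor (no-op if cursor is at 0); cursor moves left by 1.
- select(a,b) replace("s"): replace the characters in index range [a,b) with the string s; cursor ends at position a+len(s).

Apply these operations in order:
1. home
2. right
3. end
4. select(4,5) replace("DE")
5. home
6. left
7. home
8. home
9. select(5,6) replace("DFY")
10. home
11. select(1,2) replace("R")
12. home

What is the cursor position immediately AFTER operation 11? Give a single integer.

After op 1 (home): buf='OBXGQ' cursor=0
After op 2 (right): buf='OBXGQ' cursor=1
After op 3 (end): buf='OBXGQ' cursor=5
After op 4 (select(4,5) replace("DE")): buf='OBXGDE' cursor=6
After op 5 (home): buf='OBXGDE' cursor=0
After op 6 (left): buf='OBXGDE' cursor=0
After op 7 (home): buf='OBXGDE' cursor=0
After op 8 (home): buf='OBXGDE' cursor=0
After op 9 (select(5,6) replace("DFY")): buf='OBXGDDFY' cursor=8
After op 10 (home): buf='OBXGDDFY' cursor=0
After op 11 (select(1,2) replace("R")): buf='ORXGDDFY' cursor=2

Answer: 2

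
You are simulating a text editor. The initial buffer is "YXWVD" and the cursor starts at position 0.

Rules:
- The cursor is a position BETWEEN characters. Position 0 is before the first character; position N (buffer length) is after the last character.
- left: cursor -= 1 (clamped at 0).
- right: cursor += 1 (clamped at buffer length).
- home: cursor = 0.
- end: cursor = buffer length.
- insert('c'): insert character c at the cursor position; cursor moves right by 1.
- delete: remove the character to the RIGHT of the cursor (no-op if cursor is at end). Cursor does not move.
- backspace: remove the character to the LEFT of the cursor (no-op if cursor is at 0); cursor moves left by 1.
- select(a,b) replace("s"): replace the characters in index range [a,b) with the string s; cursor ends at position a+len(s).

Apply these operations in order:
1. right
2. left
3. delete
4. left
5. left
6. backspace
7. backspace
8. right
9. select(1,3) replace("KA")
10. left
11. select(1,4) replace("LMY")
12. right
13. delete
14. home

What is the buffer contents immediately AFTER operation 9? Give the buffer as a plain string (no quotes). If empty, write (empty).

After op 1 (right): buf='YXWVD' cursor=1
After op 2 (left): buf='YXWVD' cursor=0
After op 3 (delete): buf='XWVD' cursor=0
After op 4 (left): buf='XWVD' cursor=0
After op 5 (left): buf='XWVD' cursor=0
After op 6 (backspace): buf='XWVD' cursor=0
After op 7 (backspace): buf='XWVD' cursor=0
After op 8 (right): buf='XWVD' cursor=1
After op 9 (select(1,3) replace("KA")): buf='XKAD' cursor=3

Answer: XKAD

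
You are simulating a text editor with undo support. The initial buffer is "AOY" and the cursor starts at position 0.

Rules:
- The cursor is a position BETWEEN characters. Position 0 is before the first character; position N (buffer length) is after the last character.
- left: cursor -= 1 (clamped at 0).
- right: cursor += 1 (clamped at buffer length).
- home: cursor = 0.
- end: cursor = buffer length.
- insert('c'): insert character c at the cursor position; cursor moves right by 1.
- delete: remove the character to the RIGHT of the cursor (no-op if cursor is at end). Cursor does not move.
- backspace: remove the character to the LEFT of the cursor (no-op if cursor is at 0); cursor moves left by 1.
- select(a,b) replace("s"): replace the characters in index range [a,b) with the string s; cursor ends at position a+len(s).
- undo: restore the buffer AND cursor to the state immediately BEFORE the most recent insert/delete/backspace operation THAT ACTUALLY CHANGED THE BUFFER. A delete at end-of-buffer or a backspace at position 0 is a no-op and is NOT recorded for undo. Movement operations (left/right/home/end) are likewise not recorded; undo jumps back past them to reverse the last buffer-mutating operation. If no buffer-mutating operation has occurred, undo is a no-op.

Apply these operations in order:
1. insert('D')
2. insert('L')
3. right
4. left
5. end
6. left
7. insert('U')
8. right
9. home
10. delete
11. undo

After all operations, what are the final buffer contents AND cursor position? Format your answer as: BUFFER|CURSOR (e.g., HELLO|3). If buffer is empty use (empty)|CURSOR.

Answer: DLAOUY|0

Derivation:
After op 1 (insert('D')): buf='DAOY' cursor=1
After op 2 (insert('L')): buf='DLAOY' cursor=2
After op 3 (right): buf='DLAOY' cursor=3
After op 4 (left): buf='DLAOY' cursor=2
After op 5 (end): buf='DLAOY' cursor=5
After op 6 (left): buf='DLAOY' cursor=4
After op 7 (insert('U')): buf='DLAOUY' cursor=5
After op 8 (right): buf='DLAOUY' cursor=6
After op 9 (home): buf='DLAOUY' cursor=0
After op 10 (delete): buf='LAOUY' cursor=0
After op 11 (undo): buf='DLAOUY' cursor=0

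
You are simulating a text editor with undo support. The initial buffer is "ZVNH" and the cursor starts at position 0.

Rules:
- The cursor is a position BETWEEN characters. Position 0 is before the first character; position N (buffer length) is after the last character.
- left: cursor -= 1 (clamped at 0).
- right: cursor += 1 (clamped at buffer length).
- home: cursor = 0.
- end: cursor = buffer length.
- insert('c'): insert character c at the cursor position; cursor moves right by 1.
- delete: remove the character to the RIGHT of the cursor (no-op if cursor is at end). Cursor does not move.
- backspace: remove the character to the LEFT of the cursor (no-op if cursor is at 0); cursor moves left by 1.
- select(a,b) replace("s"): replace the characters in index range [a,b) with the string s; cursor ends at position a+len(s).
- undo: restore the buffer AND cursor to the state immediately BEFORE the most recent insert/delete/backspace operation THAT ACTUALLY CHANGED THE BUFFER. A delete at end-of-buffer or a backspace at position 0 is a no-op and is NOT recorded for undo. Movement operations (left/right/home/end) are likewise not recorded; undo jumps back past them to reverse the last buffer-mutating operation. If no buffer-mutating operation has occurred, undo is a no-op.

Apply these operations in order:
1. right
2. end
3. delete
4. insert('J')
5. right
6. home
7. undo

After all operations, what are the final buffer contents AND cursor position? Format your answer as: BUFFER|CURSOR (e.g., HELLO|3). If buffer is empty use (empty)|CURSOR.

Answer: ZVNH|4

Derivation:
After op 1 (right): buf='ZVNH' cursor=1
After op 2 (end): buf='ZVNH' cursor=4
After op 3 (delete): buf='ZVNH' cursor=4
After op 4 (insert('J')): buf='ZVNHJ' cursor=5
After op 5 (right): buf='ZVNHJ' cursor=5
After op 6 (home): buf='ZVNHJ' cursor=0
After op 7 (undo): buf='ZVNH' cursor=4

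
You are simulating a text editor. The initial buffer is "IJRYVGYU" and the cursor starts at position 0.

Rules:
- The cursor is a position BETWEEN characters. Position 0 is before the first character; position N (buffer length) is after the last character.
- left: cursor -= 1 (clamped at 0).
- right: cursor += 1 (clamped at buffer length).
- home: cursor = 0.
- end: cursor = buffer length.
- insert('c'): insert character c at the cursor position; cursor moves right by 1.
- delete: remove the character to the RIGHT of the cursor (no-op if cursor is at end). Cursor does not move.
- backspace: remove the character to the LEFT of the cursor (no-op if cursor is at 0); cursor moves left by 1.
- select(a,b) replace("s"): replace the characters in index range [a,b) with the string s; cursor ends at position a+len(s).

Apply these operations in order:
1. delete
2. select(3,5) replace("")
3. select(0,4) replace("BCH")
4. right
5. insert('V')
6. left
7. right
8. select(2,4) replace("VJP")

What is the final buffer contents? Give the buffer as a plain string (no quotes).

After op 1 (delete): buf='JRYVGYU' cursor=0
After op 2 (select(3,5) replace("")): buf='JRYYU' cursor=3
After op 3 (select(0,4) replace("BCH")): buf='BCHU' cursor=3
After op 4 (right): buf='BCHU' cursor=4
After op 5 (insert('V')): buf='BCHUV' cursor=5
After op 6 (left): buf='BCHUV' cursor=4
After op 7 (right): buf='BCHUV' cursor=5
After op 8 (select(2,4) replace("VJP")): buf='BCVJPV' cursor=5

Answer: BCVJPV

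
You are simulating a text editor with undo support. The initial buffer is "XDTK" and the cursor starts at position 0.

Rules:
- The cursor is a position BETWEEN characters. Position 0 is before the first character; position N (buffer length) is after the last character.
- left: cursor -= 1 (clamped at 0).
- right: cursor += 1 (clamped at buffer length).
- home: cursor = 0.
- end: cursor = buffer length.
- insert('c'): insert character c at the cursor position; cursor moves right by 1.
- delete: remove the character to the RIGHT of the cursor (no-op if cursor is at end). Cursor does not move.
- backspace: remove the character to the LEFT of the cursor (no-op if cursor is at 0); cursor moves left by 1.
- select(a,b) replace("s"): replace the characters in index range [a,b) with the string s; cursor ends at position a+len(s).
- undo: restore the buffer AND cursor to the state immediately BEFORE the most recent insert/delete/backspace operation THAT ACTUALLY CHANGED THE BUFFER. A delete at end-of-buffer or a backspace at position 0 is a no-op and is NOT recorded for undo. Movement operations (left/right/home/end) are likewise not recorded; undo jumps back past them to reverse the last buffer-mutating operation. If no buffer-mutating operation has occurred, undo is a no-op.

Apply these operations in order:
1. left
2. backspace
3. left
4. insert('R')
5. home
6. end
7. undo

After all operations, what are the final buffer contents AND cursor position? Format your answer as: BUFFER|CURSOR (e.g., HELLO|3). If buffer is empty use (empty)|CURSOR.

Answer: XDTK|0

Derivation:
After op 1 (left): buf='XDTK' cursor=0
After op 2 (backspace): buf='XDTK' cursor=0
After op 3 (left): buf='XDTK' cursor=0
After op 4 (insert('R')): buf='RXDTK' cursor=1
After op 5 (home): buf='RXDTK' cursor=0
After op 6 (end): buf='RXDTK' cursor=5
After op 7 (undo): buf='XDTK' cursor=0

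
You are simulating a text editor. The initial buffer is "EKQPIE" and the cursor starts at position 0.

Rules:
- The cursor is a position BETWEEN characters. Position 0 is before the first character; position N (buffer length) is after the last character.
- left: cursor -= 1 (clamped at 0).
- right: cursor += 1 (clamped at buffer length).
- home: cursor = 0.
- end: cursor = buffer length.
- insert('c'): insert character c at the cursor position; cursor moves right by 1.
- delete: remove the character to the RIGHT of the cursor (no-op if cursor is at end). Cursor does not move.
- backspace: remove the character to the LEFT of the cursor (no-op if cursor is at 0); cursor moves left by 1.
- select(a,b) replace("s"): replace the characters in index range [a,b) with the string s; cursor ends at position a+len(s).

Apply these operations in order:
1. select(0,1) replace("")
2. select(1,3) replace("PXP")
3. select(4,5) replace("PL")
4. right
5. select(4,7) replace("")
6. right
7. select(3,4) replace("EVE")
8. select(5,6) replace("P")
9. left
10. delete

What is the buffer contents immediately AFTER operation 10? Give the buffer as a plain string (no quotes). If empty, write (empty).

After op 1 (select(0,1) replace("")): buf='KQPIE' cursor=0
After op 2 (select(1,3) replace("PXP")): buf='KPXPIE' cursor=4
After op 3 (select(4,5) replace("PL")): buf='KPXPPLE' cursor=6
After op 4 (right): buf='KPXPPLE' cursor=7
After op 5 (select(4,7) replace("")): buf='KPXP' cursor=4
After op 6 (right): buf='KPXP' cursor=4
After op 7 (select(3,4) replace("EVE")): buf='KPXEVE' cursor=6
After op 8 (select(5,6) replace("P")): buf='KPXEVP' cursor=6
After op 9 (left): buf='KPXEVP' cursor=5
After op 10 (delete): buf='KPXEV' cursor=5

Answer: KPXEV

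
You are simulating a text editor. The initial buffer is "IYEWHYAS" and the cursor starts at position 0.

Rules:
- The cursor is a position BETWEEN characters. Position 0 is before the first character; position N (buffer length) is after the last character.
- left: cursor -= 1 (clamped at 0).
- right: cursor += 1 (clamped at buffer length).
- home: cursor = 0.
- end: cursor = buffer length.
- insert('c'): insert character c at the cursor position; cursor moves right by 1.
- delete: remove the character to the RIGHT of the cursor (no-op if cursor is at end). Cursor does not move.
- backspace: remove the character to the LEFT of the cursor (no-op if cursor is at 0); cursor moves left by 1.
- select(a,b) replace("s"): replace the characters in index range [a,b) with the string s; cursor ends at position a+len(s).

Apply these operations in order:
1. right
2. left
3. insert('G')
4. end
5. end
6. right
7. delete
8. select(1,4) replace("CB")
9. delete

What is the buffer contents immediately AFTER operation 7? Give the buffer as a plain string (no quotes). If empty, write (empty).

After op 1 (right): buf='IYEWHYAS' cursor=1
After op 2 (left): buf='IYEWHYAS' cursor=0
After op 3 (insert('G')): buf='GIYEWHYAS' cursor=1
After op 4 (end): buf='GIYEWHYAS' cursor=9
After op 5 (end): buf='GIYEWHYAS' cursor=9
After op 6 (right): buf='GIYEWHYAS' cursor=9
After op 7 (delete): buf='GIYEWHYAS' cursor=9

Answer: GIYEWHYAS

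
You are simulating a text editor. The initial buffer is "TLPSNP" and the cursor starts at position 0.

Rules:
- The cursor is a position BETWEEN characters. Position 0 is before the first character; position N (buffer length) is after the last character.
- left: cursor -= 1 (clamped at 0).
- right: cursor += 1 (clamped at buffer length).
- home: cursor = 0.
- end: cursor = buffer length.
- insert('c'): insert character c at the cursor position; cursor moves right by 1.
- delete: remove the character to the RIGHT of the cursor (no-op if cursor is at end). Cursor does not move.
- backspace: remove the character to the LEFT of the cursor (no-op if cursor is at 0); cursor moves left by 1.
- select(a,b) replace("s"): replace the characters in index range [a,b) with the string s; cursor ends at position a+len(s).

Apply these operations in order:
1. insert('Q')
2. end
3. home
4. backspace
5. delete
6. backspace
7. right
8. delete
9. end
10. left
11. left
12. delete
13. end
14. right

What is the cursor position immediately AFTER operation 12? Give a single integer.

Answer: 3

Derivation:
After op 1 (insert('Q')): buf='QTLPSNP' cursor=1
After op 2 (end): buf='QTLPSNP' cursor=7
After op 3 (home): buf='QTLPSNP' cursor=0
After op 4 (backspace): buf='QTLPSNP' cursor=0
After op 5 (delete): buf='TLPSNP' cursor=0
After op 6 (backspace): buf='TLPSNP' cursor=0
After op 7 (right): buf='TLPSNP' cursor=1
After op 8 (delete): buf='TPSNP' cursor=1
After op 9 (end): buf='TPSNP' cursor=5
After op 10 (left): buf='TPSNP' cursor=4
After op 11 (left): buf='TPSNP' cursor=3
After op 12 (delete): buf='TPSP' cursor=3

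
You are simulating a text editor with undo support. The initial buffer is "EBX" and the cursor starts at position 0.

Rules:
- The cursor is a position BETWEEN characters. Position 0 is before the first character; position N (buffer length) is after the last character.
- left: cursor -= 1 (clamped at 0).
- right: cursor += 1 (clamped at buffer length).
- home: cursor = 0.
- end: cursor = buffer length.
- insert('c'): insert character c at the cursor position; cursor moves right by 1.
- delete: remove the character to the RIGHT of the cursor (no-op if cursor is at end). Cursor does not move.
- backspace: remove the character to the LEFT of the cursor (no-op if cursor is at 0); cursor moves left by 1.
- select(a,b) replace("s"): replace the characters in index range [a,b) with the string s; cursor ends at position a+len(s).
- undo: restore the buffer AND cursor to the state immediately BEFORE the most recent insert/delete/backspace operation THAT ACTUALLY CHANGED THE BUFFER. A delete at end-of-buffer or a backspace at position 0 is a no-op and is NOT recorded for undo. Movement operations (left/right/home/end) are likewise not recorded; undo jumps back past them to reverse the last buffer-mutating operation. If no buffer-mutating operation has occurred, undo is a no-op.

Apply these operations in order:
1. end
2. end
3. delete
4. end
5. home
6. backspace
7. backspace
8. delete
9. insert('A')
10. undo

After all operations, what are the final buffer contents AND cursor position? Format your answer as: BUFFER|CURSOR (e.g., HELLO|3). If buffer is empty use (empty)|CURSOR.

After op 1 (end): buf='EBX' cursor=3
After op 2 (end): buf='EBX' cursor=3
After op 3 (delete): buf='EBX' cursor=3
After op 4 (end): buf='EBX' cursor=3
After op 5 (home): buf='EBX' cursor=0
After op 6 (backspace): buf='EBX' cursor=0
After op 7 (backspace): buf='EBX' cursor=0
After op 8 (delete): buf='BX' cursor=0
After op 9 (insert('A')): buf='ABX' cursor=1
After op 10 (undo): buf='BX' cursor=0

Answer: BX|0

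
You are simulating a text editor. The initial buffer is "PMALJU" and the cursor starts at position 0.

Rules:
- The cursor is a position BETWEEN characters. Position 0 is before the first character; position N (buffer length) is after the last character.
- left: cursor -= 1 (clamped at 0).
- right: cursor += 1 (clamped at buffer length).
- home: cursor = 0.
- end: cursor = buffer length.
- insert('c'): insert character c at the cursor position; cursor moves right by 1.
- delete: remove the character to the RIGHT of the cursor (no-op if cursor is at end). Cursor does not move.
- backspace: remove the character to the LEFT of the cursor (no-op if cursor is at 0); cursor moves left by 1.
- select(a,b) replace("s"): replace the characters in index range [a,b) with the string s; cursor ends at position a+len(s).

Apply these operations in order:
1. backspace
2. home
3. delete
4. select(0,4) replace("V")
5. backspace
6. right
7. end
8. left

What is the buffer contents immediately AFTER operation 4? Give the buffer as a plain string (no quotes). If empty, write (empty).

After op 1 (backspace): buf='PMALJU' cursor=0
After op 2 (home): buf='PMALJU' cursor=0
After op 3 (delete): buf='MALJU' cursor=0
After op 4 (select(0,4) replace("V")): buf='VU' cursor=1

Answer: VU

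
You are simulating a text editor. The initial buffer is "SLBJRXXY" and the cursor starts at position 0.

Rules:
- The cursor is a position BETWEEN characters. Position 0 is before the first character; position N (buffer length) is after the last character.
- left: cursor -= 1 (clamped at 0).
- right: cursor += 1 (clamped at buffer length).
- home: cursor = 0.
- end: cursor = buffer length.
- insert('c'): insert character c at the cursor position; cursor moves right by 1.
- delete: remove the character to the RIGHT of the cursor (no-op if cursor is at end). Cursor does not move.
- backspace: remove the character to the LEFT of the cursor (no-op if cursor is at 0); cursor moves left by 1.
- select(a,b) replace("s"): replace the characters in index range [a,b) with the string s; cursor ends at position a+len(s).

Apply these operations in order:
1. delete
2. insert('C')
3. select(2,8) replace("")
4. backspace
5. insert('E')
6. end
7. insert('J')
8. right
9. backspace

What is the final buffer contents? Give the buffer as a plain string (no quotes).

Answer: CE

Derivation:
After op 1 (delete): buf='LBJRXXY' cursor=0
After op 2 (insert('C')): buf='CLBJRXXY' cursor=1
After op 3 (select(2,8) replace("")): buf='CL' cursor=2
After op 4 (backspace): buf='C' cursor=1
After op 5 (insert('E')): buf='CE' cursor=2
After op 6 (end): buf='CE' cursor=2
After op 7 (insert('J')): buf='CEJ' cursor=3
After op 8 (right): buf='CEJ' cursor=3
After op 9 (backspace): buf='CE' cursor=2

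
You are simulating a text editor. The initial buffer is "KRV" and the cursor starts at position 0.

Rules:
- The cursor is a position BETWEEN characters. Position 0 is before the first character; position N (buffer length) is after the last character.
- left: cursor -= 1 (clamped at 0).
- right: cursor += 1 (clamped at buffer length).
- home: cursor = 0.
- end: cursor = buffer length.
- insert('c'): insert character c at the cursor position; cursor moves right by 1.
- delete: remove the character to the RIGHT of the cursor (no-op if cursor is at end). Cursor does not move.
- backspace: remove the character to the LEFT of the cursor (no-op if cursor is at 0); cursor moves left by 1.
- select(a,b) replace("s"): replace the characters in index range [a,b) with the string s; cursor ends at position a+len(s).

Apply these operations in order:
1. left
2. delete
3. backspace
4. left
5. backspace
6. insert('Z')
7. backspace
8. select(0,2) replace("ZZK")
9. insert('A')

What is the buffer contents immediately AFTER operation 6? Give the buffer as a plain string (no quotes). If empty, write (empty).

Answer: ZRV

Derivation:
After op 1 (left): buf='KRV' cursor=0
After op 2 (delete): buf='RV' cursor=0
After op 3 (backspace): buf='RV' cursor=0
After op 4 (left): buf='RV' cursor=0
After op 5 (backspace): buf='RV' cursor=0
After op 6 (insert('Z')): buf='ZRV' cursor=1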